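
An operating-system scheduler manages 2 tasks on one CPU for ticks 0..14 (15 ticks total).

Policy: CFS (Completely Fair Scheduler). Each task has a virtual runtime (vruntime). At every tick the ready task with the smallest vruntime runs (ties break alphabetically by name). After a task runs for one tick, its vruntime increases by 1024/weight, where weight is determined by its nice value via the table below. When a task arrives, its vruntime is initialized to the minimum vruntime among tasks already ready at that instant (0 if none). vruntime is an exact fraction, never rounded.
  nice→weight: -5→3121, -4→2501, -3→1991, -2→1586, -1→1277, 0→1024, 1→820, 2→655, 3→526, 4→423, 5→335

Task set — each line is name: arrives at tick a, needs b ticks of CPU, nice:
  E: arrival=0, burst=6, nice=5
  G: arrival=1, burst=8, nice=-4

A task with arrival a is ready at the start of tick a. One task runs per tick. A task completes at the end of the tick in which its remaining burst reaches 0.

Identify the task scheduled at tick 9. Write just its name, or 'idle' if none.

running at tick 9 = G

t=0: vr[E=0] → run E
t=1: vr[E=1024/335 G=1024/335] → run E
t=2: vr[E=2048/335 G=1024/335] → run G
t=3: vr[E=2048/335 G=2904064/837835] → run G
t=4: vr[E=2048/335 G=3247104/837835] → run G
t=5: vr[E=2048/335 G=3590144/837835] → run G
t=6: vr[E=2048/335 G=3933184/837835] → run G
t=7: vr[E=2048/335 G=4276224/837835] → run G
t=8: vr[E=2048/335 G=4619264/837835] → run G
t=9: vr[E=2048/335 G=4962304/837835] → run G
t=10: vr[E=2048/335] → run E
t=11: vr[E=3072/335] → run E
t=12: vr[E=4096/335] → run E
t=13: vr[E=1024/67] → run E
t=14: (idle)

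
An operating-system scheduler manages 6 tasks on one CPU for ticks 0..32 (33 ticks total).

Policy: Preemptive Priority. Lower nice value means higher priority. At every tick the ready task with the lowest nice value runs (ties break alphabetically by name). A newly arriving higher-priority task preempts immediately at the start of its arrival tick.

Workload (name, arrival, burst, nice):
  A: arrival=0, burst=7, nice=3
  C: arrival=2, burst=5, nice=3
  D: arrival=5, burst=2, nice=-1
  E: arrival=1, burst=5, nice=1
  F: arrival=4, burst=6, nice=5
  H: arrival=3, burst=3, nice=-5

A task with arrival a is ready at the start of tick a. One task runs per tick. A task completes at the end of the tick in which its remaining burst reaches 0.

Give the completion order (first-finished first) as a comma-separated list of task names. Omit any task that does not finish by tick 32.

t=0: ready={A} → run A
t=1: ready={A,E} → run E
t=2: ready={A,C,E} → run E
t=3: ready={A,C,E,H} → run H
t=4: ready={A,C,E,F,H} → run H
t=5: ready={A,C,D,E,F,H} → run H
t=6: ready={A,C,D,E,F} → run D
t=7: ready={A,C,D,E,F} → run D
t=8: ready={A,C,E,F} → run E
t=9: ready={A,C,E,F} → run E
t=10: ready={A,C,E,F} → run E
t=11: ready={A,C,F} → run A
t=12: ready={A,C,F} → run A
t=13: ready={A,C,F} → run A
t=14: ready={A,C,F} → run A
t=15: ready={A,C,F} → run A
t=16: ready={A,C,F} → run A
t=17: ready={C,F} → run C
t=18: ready={C,F} → run C
t=19: ready={C,F} → run C
t=20: ready={C,F} → run C
t=21: ready={C,F} → run C
t=22: ready={F} → run F
t=23: ready={F} → run F
t=24: ready={F} → run F
t=25: ready={F} → run F
t=26: ready={F} → run F
t=27: ready={F} → run F
t=28: (idle)
t=29: (idle)
t=30: (idle)
t=31: (idle)
t=32: (idle)

completion order = H, D, E, A, C, F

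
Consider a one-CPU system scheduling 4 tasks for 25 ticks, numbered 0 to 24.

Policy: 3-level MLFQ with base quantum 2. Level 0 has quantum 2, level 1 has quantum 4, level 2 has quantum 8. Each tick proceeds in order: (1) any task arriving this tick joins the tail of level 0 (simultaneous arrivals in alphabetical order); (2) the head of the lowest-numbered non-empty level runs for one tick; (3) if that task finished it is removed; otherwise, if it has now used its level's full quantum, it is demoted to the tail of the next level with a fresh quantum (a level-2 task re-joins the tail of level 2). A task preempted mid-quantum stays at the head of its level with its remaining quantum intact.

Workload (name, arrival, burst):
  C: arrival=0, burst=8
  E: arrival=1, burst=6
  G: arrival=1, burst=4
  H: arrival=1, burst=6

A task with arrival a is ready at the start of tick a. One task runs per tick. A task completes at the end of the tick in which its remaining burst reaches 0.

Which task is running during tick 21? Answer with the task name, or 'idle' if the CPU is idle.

t=0: L0/L1/L2 = C/-/- → run C
t=1: L0/L1/L2 = CEGH/-/- → run C
t=2: L0/L1/L2 = EGH/C/- → run E
t=3: L0/L1/L2 = EGH/C/- → run E
t=4: L0/L1/L2 = GH/CE/- → run G
t=5: L0/L1/L2 = GH/CE/- → run G
t=6: L0/L1/L2 = H/CEG/- → run H
t=7: L0/L1/L2 = H/CEG/- → run H
t=8: L0/L1/L2 = -/CEGH/- → run C
t=9: L0/L1/L2 = -/CEGH/- → run C
t=10: L0/L1/L2 = -/CEGH/- → run C
t=11: L0/L1/L2 = -/CEGH/- → run C
t=12: L0/L1/L2 = -/EGH/C → run E
t=13: L0/L1/L2 = -/EGH/C → run E
t=14: L0/L1/L2 = -/EGH/C → run E
t=15: L0/L1/L2 = -/EGH/C → run E
t=16: L0/L1/L2 = -/GH/C → run G
t=17: L0/L1/L2 = -/GH/C → run G
t=18: L0/L1/L2 = -/H/C → run H
t=19: L0/L1/L2 = -/H/C → run H
t=20: L0/L1/L2 = -/H/C → run H
t=21: L0/L1/L2 = -/H/C → run H
t=22: L0/L1/L2 = -/-/C → run C
t=23: L0/L1/L2 = -/-/C → run C
t=24: (idle)

running at tick 21 = H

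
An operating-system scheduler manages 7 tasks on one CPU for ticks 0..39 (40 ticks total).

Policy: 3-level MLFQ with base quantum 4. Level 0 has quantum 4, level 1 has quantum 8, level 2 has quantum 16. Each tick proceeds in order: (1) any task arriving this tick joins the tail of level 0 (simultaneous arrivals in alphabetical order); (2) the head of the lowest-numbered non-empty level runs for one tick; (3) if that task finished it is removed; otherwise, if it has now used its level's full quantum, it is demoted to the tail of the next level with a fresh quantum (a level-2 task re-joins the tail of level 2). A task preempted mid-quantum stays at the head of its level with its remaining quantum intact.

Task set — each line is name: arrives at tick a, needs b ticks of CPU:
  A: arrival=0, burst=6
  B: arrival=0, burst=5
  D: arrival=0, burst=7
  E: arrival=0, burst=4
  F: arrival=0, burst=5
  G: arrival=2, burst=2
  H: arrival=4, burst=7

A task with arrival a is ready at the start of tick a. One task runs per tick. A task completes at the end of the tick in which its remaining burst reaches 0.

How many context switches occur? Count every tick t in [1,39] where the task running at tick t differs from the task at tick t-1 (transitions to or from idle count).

context switches = 12

t=0: L0/L1/L2 = ABDEF/-/- → run A
t=1: L0/L1/L2 = ABDEF/-/- → run A
t=2: L0/L1/L2 = ABDEFG/-/- → run A
t=3: L0/L1/L2 = ABDEFG/-/- → run A
t=4: L0/L1/L2 = BDEFGH/A/- → run B
t=5: L0/L1/L2 = BDEFGH/A/- → run B
t=6: L0/L1/L2 = BDEFGH/A/- → run B
t=7: L0/L1/L2 = BDEFGH/A/- → run B
t=8: L0/L1/L2 = DEFGH/AB/- → run D
t=9: L0/L1/L2 = DEFGH/AB/- → run D
t=10: L0/L1/L2 = DEFGH/AB/- → run D
t=11: L0/L1/L2 = DEFGH/AB/- → run D
t=12: L0/L1/L2 = EFGH/ABD/- → run E
t=13: L0/L1/L2 = EFGH/ABD/- → run E
t=14: L0/L1/L2 = EFGH/ABD/- → run E
t=15: L0/L1/L2 = EFGH/ABD/- → run E
t=16: L0/L1/L2 = FGH/ABD/- → run F
t=17: L0/L1/L2 = FGH/ABD/- → run F
t=18: L0/L1/L2 = FGH/ABD/- → run F
t=19: L0/L1/L2 = FGH/ABD/- → run F
t=20: L0/L1/L2 = GH/ABDF/- → run G
t=21: L0/L1/L2 = GH/ABDF/- → run G
t=22: L0/L1/L2 = H/ABDF/- → run H
t=23: L0/L1/L2 = H/ABDF/- → run H
t=24: L0/L1/L2 = H/ABDF/- → run H
t=25: L0/L1/L2 = H/ABDF/- → run H
t=26: L0/L1/L2 = -/ABDFH/- → run A
t=27: L0/L1/L2 = -/ABDFH/- → run A
t=28: L0/L1/L2 = -/BDFH/- → run B
t=29: L0/L1/L2 = -/DFH/- → run D
t=30: L0/L1/L2 = -/DFH/- → run D
t=31: L0/L1/L2 = -/DFH/- → run D
t=32: L0/L1/L2 = -/FH/- → run F
t=33: L0/L1/L2 = -/H/- → run H
t=34: L0/L1/L2 = -/H/- → run H
t=35: L0/L1/L2 = -/H/- → run H
t=36: (idle)
t=37: (idle)
t=38: (idle)
t=39: (idle)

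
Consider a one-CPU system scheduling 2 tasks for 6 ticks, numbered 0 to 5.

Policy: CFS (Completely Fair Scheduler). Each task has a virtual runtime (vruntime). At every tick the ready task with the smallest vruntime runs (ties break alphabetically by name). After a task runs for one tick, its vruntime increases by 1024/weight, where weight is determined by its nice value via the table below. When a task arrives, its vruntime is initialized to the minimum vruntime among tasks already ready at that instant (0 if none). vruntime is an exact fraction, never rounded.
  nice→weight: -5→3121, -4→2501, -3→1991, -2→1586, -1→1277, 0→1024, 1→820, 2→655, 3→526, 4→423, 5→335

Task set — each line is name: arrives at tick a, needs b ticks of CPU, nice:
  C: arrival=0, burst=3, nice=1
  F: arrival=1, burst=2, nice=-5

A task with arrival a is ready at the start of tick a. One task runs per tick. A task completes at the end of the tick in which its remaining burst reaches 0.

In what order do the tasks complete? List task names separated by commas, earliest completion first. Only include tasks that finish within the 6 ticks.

completion order = F, C

t=0: vr[C=0] → run C
t=1: vr[C=256/205 F=256/205] → run C
t=2: vr[C=512/205 F=256/205] → run F
t=3: vr[C=512/205 F=1008896/639805] → run F
t=4: vr[C=512/205] → run C
t=5: (idle)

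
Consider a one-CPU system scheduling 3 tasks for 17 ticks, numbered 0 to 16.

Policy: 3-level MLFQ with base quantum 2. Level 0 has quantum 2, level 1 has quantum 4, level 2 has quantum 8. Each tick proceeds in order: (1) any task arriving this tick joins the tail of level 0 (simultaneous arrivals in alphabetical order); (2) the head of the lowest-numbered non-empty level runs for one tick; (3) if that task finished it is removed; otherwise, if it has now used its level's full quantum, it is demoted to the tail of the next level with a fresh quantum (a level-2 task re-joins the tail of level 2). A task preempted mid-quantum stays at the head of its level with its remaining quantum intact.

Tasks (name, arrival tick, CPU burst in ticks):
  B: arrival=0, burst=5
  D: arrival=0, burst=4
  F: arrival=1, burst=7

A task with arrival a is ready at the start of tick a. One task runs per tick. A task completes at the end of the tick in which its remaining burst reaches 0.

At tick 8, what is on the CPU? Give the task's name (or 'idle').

running at tick 8 = B

t=0: L0/L1/L2 = BD/-/- → run B
t=1: L0/L1/L2 = BDF/-/- → run B
t=2: L0/L1/L2 = DF/B/- → run D
t=3: L0/L1/L2 = DF/B/- → run D
t=4: L0/L1/L2 = F/BD/- → run F
t=5: L0/L1/L2 = F/BD/- → run F
t=6: L0/L1/L2 = -/BDF/- → run B
t=7: L0/L1/L2 = -/BDF/- → run B
t=8: L0/L1/L2 = -/BDF/- → run B
t=9: L0/L1/L2 = -/DF/- → run D
t=10: L0/L1/L2 = -/DF/- → run D
t=11: L0/L1/L2 = -/F/- → run F
t=12: L0/L1/L2 = -/F/- → run F
t=13: L0/L1/L2 = -/F/- → run F
t=14: L0/L1/L2 = -/F/- → run F
t=15: L0/L1/L2 = -/-/F → run F
t=16: (idle)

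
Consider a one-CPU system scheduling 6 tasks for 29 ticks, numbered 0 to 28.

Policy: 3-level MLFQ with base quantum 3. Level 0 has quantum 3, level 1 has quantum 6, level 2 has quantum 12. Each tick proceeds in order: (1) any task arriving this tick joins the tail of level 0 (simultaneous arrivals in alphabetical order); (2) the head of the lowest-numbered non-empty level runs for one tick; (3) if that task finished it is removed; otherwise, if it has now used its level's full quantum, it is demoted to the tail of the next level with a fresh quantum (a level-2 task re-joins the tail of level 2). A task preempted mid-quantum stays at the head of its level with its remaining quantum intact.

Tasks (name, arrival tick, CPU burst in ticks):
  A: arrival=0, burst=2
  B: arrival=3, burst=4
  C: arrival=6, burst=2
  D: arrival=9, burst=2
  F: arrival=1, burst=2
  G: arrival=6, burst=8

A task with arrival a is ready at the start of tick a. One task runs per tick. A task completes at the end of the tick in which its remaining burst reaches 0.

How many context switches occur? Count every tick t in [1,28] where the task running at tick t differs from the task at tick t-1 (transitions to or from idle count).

context switches = 8

t=0: L0/L1/L2 = A/-/- → run A
t=1: L0/L1/L2 = AF/-/- → run A
t=2: L0/L1/L2 = F/-/- → run F
t=3: L0/L1/L2 = FB/-/- → run F
t=4: L0/L1/L2 = B/-/- → run B
t=5: L0/L1/L2 = B/-/- → run B
t=6: L0/L1/L2 = BCG/-/- → run B
t=7: L0/L1/L2 = CG/B/- → run C
t=8: L0/L1/L2 = CG/B/- → run C
t=9: L0/L1/L2 = GD/B/- → run G
t=10: L0/L1/L2 = GD/B/- → run G
t=11: L0/L1/L2 = GD/B/- → run G
t=12: L0/L1/L2 = D/BG/- → run D
t=13: L0/L1/L2 = D/BG/- → run D
t=14: L0/L1/L2 = -/BG/- → run B
t=15: L0/L1/L2 = -/G/- → run G
t=16: L0/L1/L2 = -/G/- → run G
t=17: L0/L1/L2 = -/G/- → run G
t=18: L0/L1/L2 = -/G/- → run G
t=19: L0/L1/L2 = -/G/- → run G
t=20: (idle)
t=21: (idle)
t=22: (idle)
t=23: (idle)
t=24: (idle)
t=25: (idle)
t=26: (idle)
t=27: (idle)
t=28: (idle)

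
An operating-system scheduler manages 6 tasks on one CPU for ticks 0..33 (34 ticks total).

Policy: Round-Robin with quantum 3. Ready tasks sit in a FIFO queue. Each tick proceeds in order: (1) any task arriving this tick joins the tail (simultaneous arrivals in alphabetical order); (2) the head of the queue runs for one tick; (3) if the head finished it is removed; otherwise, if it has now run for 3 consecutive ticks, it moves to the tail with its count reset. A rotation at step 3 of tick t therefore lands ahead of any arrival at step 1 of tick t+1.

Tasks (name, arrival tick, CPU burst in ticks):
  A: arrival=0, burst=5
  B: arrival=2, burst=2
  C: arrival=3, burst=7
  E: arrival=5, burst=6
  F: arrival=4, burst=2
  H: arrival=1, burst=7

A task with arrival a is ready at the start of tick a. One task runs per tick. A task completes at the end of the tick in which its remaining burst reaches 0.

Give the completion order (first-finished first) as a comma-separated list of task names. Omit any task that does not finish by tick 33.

t=0: queue=[A] q_used=0 → run A
t=1: queue=[A,H] q_used=1 → run A
t=2: queue=[A,H,B] q_used=2 → run A
t=3: queue=[H,B,A,C] q_used=0 → run H
t=4: queue=[H,B,A,C,F] q_used=1 → run H
t=5: queue=[H,B,A,C,F,E] q_used=2 → run H
t=6: queue=[B,A,C,F,E,H] q_used=0 → run B
t=7: queue=[B,A,C,F,E,H] q_used=1 → run B
t=8: queue=[A,C,F,E,H] q_used=0 → run A
t=9: queue=[A,C,F,E,H] q_used=1 → run A
t=10: queue=[C,F,E,H] q_used=0 → run C
t=11: queue=[C,F,E,H] q_used=1 → run C
t=12: queue=[C,F,E,H] q_used=2 → run C
t=13: queue=[F,E,H,C] q_used=0 → run F
t=14: queue=[F,E,H,C] q_used=1 → run F
t=15: queue=[E,H,C] q_used=0 → run E
t=16: queue=[E,H,C] q_used=1 → run E
t=17: queue=[E,H,C] q_used=2 → run E
t=18: queue=[H,C,E] q_used=0 → run H
t=19: queue=[H,C,E] q_used=1 → run H
t=20: queue=[H,C,E] q_used=2 → run H
t=21: queue=[C,E,H] q_used=0 → run C
t=22: queue=[C,E,H] q_used=1 → run C
t=23: queue=[C,E,H] q_used=2 → run C
t=24: queue=[E,H,C] q_used=0 → run E
t=25: queue=[E,H,C] q_used=1 → run E
t=26: queue=[E,H,C] q_used=2 → run E
t=27: queue=[H,C] q_used=0 → run H
t=28: queue=[C] q_used=0 → run C
t=29: (idle)
t=30: (idle)
t=31: (idle)
t=32: (idle)
t=33: (idle)

completion order = B, A, F, E, H, C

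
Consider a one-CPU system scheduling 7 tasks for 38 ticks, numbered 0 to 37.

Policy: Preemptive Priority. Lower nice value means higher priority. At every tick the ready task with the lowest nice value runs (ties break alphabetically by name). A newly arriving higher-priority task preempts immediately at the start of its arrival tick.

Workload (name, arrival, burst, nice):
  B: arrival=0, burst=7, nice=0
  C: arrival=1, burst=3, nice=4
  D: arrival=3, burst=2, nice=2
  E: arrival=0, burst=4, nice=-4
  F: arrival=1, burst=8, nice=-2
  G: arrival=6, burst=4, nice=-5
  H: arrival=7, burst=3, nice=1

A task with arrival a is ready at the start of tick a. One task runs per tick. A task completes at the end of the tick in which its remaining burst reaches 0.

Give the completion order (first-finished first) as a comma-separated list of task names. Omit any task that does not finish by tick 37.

t=0: ready={B,E} → run E
t=1: ready={B,C,E,F} → run E
t=2: ready={B,C,E,F} → run E
t=3: ready={B,C,D,E,F} → run E
t=4: ready={B,C,D,F} → run F
t=5: ready={B,C,D,F} → run F
t=6: ready={B,C,D,F,G} → run G
t=7: ready={B,C,D,F,G,H} → run G
t=8: ready={B,C,D,F,G,H} → run G
t=9: ready={B,C,D,F,G,H} → run G
t=10: ready={B,C,D,F,H} → run F
t=11: ready={B,C,D,F,H} → run F
t=12: ready={B,C,D,F,H} → run F
t=13: ready={B,C,D,F,H} → run F
t=14: ready={B,C,D,F,H} → run F
t=15: ready={B,C,D,F,H} → run F
t=16: ready={B,C,D,H} → run B
t=17: ready={B,C,D,H} → run B
t=18: ready={B,C,D,H} → run B
t=19: ready={B,C,D,H} → run B
t=20: ready={B,C,D,H} → run B
t=21: ready={B,C,D,H} → run B
t=22: ready={B,C,D,H} → run B
t=23: ready={C,D,H} → run H
t=24: ready={C,D,H} → run H
t=25: ready={C,D,H} → run H
t=26: ready={C,D} → run D
t=27: ready={C,D} → run D
t=28: ready={C} → run C
t=29: ready={C} → run C
t=30: ready={C} → run C
t=31: (idle)
t=32: (idle)
t=33: (idle)
t=34: (idle)
t=35: (idle)
t=36: (idle)
t=37: (idle)

completion order = E, G, F, B, H, D, C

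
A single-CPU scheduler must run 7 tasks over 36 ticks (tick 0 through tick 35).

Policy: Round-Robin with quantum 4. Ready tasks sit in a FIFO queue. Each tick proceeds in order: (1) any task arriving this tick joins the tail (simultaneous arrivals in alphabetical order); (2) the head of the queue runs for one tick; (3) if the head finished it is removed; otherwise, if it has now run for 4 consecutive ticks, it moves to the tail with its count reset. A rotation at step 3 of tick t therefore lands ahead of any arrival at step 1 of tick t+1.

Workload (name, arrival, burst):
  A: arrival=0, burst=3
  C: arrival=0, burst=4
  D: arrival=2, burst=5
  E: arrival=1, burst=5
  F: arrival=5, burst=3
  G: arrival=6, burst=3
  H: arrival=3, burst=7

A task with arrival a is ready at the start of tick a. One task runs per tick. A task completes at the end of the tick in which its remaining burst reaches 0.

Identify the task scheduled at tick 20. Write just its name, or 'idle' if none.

t=0: queue=[A,C] q_used=0 → run A
t=1: queue=[A,C,E] q_used=1 → run A
t=2: queue=[A,C,E,D] q_used=2 → run A
t=3: queue=[C,E,D,H] q_used=0 → run C
t=4: queue=[C,E,D,H] q_used=1 → run C
t=5: queue=[C,E,D,H,F] q_used=2 → run C
t=6: queue=[C,E,D,H,F,G] q_used=3 → run C
t=7: queue=[E,D,H,F,G] q_used=0 → run E
t=8: queue=[E,D,H,F,G] q_used=1 → run E
t=9: queue=[E,D,H,F,G] q_used=2 → run E
t=10: queue=[E,D,H,F,G] q_used=3 → run E
t=11: queue=[D,H,F,G,E] q_used=0 → run D
t=12: queue=[D,H,F,G,E] q_used=1 → run D
t=13: queue=[D,H,F,G,E] q_used=2 → run D
t=14: queue=[D,H,F,G,E] q_used=3 → run D
t=15: queue=[H,F,G,E,D] q_used=0 → run H
t=16: queue=[H,F,G,E,D] q_used=1 → run H
t=17: queue=[H,F,G,E,D] q_used=2 → run H
t=18: queue=[H,F,G,E,D] q_used=3 → run H
t=19: queue=[F,G,E,D,H] q_used=0 → run F
t=20: queue=[F,G,E,D,H] q_used=1 → run F
t=21: queue=[F,G,E,D,H] q_used=2 → run F
t=22: queue=[G,E,D,H] q_used=0 → run G
t=23: queue=[G,E,D,H] q_used=1 → run G
t=24: queue=[G,E,D,H] q_used=2 → run G
t=25: queue=[E,D,H] q_used=0 → run E
t=26: queue=[D,H] q_used=0 → run D
t=27: queue=[H] q_used=0 → run H
t=28: queue=[H] q_used=1 → run H
t=29: queue=[H] q_used=2 → run H
t=30: (idle)
t=31: (idle)
t=32: (idle)
t=33: (idle)
t=34: (idle)
t=35: (idle)

running at tick 20 = F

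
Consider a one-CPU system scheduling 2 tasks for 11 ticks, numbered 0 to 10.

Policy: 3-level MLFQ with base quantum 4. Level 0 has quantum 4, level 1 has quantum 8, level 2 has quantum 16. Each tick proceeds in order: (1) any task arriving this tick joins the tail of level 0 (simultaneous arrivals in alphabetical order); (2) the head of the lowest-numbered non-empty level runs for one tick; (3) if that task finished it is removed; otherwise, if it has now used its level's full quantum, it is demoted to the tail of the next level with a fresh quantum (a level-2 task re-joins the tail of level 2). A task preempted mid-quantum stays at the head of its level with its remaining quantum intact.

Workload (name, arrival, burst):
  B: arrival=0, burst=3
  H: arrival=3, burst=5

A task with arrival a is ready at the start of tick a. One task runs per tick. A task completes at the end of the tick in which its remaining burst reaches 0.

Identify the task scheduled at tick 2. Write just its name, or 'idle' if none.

t=0: L0/L1/L2 = B/-/- → run B
t=1: L0/L1/L2 = B/-/- → run B
t=2: L0/L1/L2 = B/-/- → run B
t=3: L0/L1/L2 = H/-/- → run H
t=4: L0/L1/L2 = H/-/- → run H
t=5: L0/L1/L2 = H/-/- → run H
t=6: L0/L1/L2 = H/-/- → run H
t=7: L0/L1/L2 = -/H/- → run H
t=8: (idle)
t=9: (idle)
t=10: (idle)

running at tick 2 = B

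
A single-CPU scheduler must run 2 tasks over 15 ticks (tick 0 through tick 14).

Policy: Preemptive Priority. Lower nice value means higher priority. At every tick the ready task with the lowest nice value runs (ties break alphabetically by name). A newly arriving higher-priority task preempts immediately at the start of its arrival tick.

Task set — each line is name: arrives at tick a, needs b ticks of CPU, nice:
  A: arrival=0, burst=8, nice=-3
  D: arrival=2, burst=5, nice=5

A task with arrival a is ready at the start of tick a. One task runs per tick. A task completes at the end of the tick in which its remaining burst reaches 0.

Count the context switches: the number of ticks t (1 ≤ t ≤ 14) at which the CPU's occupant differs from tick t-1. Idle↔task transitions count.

context switches = 2

t=0: ready={A} → run A
t=1: ready={A} → run A
t=2: ready={A,D} → run A
t=3: ready={A,D} → run A
t=4: ready={A,D} → run A
t=5: ready={A,D} → run A
t=6: ready={A,D} → run A
t=7: ready={A,D} → run A
t=8: ready={D} → run D
t=9: ready={D} → run D
t=10: ready={D} → run D
t=11: ready={D} → run D
t=12: ready={D} → run D
t=13: (idle)
t=14: (idle)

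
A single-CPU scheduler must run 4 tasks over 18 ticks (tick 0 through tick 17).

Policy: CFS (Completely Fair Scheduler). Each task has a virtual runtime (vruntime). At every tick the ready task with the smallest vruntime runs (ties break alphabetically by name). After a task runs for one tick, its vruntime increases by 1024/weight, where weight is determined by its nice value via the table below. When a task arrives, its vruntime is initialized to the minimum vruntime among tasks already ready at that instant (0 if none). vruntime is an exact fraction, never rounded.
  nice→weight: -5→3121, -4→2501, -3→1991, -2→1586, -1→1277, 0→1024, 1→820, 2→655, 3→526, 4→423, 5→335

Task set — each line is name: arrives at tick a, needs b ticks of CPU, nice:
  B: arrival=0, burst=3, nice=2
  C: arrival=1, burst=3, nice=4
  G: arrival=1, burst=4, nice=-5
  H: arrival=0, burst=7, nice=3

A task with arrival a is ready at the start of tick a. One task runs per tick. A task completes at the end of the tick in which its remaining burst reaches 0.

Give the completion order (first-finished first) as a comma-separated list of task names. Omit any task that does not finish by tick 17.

completion order = G, B, C, H

t=0: vr[B=0 H=0] → run B
t=1: vr[B=1024/655 C=0 G=0 H=0] → run C
t=2: vr[B=1024/655 C=1024/423 G=0 H=0] → run G
t=3: vr[B=1024/655 C=1024/423 G=1024/3121 H=0] → run H
t=4: vr[B=1024/655 C=1024/423 G=1024/3121 H=512/263] → run G
t=5: vr[B=1024/655 C=1024/423 G=2048/3121 H=512/263] → run G
t=6: vr[B=1024/655 C=1024/423 G=3072/3121 H=512/263] → run G
t=7: vr[B=1024/655 C=1024/423 H=512/263] → run B
t=8: vr[B=2048/655 C=1024/423 H=512/263] → run H
t=9: vr[B=2048/655 C=1024/423 H=1024/263] → run C
t=10: vr[B=2048/655 C=2048/423 H=1024/263] → run B
t=11: vr[C=2048/423 H=1024/263] → run H
t=12: vr[C=2048/423 H=1536/263] → run C
t=13: vr[H=1536/263] → run H
t=14: vr[H=2048/263] → run H
t=15: vr[H=2560/263] → run H
t=16: vr[H=3072/263] → run H
t=17: (idle)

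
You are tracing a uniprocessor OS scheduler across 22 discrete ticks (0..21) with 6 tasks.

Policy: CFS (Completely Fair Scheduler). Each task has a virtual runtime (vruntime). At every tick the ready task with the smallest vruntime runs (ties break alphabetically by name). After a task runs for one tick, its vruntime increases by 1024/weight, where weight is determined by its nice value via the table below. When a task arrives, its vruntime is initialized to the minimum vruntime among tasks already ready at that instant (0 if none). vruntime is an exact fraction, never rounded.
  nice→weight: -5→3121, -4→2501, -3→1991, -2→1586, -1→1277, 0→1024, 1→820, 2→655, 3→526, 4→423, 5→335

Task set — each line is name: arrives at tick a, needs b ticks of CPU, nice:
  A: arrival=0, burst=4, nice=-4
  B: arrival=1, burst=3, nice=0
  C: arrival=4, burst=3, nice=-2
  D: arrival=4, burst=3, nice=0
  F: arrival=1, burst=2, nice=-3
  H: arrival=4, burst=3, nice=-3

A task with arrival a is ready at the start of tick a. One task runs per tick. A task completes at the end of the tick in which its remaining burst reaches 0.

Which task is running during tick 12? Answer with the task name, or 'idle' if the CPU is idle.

t=0: vr[A=0] → run A
t=1: vr[A=1024/2501 B=1024/2501 F=1024/2501] → run A
t=2: vr[A=2048/2501 B=1024/2501 F=1024/2501] → run B
t=3: vr[A=2048/2501 B=3525/2501 F=1024/2501] → run F
t=4: vr[A=2048/2501 B=3525/2501 C=2048/2501 D=2048/2501 F=4599808/4979491 H=2048/2501] → run A
t=5: vr[A=3072/2501 B=3525/2501 C=2048/2501 D=2048/2501 F=4599808/4979491 H=2048/2501] → run C
t=6: vr[A=3072/2501 B=3525/2501 C=47616/32513 D=2048/2501 F=4599808/4979491 H=2048/2501] → run D
t=7: vr[A=3072/2501 B=3525/2501 C=47616/32513 D=4549/2501 F=4599808/4979491 H=2048/2501] → run H
t=8: vr[A=3072/2501 B=3525/2501 C=47616/32513 D=4549/2501 F=4599808/4979491 H=6638592/4979491] → run F
t=9: vr[A=3072/2501 B=3525/2501 C=47616/32513 D=4549/2501 H=6638592/4979491] → run A
t=10: vr[B=3525/2501 C=47616/32513 D=4549/2501 H=6638592/4979491] → run H
t=11: vr[B=3525/2501 C=47616/32513 D=4549/2501 H=9199616/4979491] → run B
t=12: vr[B=6026/2501 C=47616/32513 D=4549/2501 H=9199616/4979491] → run C
t=13: vr[B=6026/2501 C=68608/32513 D=4549/2501 H=9199616/4979491] → run D
t=14: vr[B=6026/2501 C=68608/32513 D=7050/2501 H=9199616/4979491] → run H
t=15: vr[B=6026/2501 C=68608/32513 D=7050/2501] → run C
t=16: vr[B=6026/2501 D=7050/2501] → run B
t=17: vr[D=7050/2501] → run D
t=18: (idle)
t=19: (idle)
t=20: (idle)
t=21: (idle)

running at tick 12 = C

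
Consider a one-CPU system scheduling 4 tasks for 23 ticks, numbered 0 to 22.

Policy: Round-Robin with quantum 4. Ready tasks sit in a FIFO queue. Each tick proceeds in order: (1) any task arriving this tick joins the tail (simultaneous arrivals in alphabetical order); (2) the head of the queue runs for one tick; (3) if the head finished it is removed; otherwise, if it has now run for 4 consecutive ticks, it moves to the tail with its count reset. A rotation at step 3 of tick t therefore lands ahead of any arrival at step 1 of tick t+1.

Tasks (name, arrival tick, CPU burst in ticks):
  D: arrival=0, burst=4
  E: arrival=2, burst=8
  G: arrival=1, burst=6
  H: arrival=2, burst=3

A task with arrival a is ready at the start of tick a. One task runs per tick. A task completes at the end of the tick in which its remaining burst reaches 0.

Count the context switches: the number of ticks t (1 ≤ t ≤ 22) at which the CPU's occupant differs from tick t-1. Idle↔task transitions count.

context switches = 6

t=0: queue=[D] q_used=0 → run D
t=1: queue=[D,G] q_used=1 → run D
t=2: queue=[D,G,E,H] q_used=2 → run D
t=3: queue=[D,G,E,H] q_used=3 → run D
t=4: queue=[G,E,H] q_used=0 → run G
t=5: queue=[G,E,H] q_used=1 → run G
t=6: queue=[G,E,H] q_used=2 → run G
t=7: queue=[G,E,H] q_used=3 → run G
t=8: queue=[E,H,G] q_used=0 → run E
t=9: queue=[E,H,G] q_used=1 → run E
t=10: queue=[E,H,G] q_used=2 → run E
t=11: queue=[E,H,G] q_used=3 → run E
t=12: queue=[H,G,E] q_used=0 → run H
t=13: queue=[H,G,E] q_used=1 → run H
t=14: queue=[H,G,E] q_used=2 → run H
t=15: queue=[G,E] q_used=0 → run G
t=16: queue=[G,E] q_used=1 → run G
t=17: queue=[E] q_used=0 → run E
t=18: queue=[E] q_used=1 → run E
t=19: queue=[E] q_used=2 → run E
t=20: queue=[E] q_used=3 → run E
t=21: (idle)
t=22: (idle)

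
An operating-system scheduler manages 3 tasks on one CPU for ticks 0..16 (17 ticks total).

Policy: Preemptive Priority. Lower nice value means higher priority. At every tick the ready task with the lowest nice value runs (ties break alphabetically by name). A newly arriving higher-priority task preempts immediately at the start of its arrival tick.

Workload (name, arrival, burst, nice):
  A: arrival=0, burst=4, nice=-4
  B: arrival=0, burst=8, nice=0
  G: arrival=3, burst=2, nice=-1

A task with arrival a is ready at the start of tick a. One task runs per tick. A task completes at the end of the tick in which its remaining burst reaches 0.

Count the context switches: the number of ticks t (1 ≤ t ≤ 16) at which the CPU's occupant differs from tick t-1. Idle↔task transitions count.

context switches = 3

t=0: ready={A,B} → run A
t=1: ready={A,B} → run A
t=2: ready={A,B} → run A
t=3: ready={A,B,G} → run A
t=4: ready={B,G} → run G
t=5: ready={B,G} → run G
t=6: ready={B} → run B
t=7: ready={B} → run B
t=8: ready={B} → run B
t=9: ready={B} → run B
t=10: ready={B} → run B
t=11: ready={B} → run B
t=12: ready={B} → run B
t=13: ready={B} → run B
t=14: (idle)
t=15: (idle)
t=16: (idle)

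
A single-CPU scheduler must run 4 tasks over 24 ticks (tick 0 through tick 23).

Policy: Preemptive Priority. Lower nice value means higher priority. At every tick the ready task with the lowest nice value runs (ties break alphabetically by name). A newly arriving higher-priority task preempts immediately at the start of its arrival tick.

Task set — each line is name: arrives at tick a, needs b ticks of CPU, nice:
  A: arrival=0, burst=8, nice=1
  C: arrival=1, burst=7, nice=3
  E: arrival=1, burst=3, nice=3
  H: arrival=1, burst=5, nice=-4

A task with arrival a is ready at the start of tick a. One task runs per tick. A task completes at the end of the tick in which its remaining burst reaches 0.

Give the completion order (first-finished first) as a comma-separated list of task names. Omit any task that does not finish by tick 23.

completion order = H, A, C, E

t=0: ready={A} → run A
t=1: ready={A,C,E,H} → run H
t=2: ready={A,C,E,H} → run H
t=3: ready={A,C,E,H} → run H
t=4: ready={A,C,E,H} → run H
t=5: ready={A,C,E,H} → run H
t=6: ready={A,C,E} → run A
t=7: ready={A,C,E} → run A
t=8: ready={A,C,E} → run A
t=9: ready={A,C,E} → run A
t=10: ready={A,C,E} → run A
t=11: ready={A,C,E} → run A
t=12: ready={A,C,E} → run A
t=13: ready={C,E} → run C
t=14: ready={C,E} → run C
t=15: ready={C,E} → run C
t=16: ready={C,E} → run C
t=17: ready={C,E} → run C
t=18: ready={C,E} → run C
t=19: ready={C,E} → run C
t=20: ready={E} → run E
t=21: ready={E} → run E
t=22: ready={E} → run E
t=23: (idle)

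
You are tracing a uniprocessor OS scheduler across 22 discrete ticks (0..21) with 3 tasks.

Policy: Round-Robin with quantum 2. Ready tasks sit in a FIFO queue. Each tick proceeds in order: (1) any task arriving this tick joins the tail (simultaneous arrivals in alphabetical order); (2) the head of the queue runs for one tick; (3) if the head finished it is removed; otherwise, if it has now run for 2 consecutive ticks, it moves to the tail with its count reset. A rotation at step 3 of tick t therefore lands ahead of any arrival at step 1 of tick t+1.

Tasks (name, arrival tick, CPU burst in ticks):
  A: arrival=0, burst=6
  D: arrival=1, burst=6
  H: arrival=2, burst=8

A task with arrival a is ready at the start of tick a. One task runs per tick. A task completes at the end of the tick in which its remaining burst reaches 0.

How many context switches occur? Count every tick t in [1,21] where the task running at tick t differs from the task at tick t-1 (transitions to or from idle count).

t=0: queue=[A] q_used=0 → run A
t=1: queue=[A,D] q_used=1 → run A
t=2: queue=[D,A,H] q_used=0 → run D
t=3: queue=[D,A,H] q_used=1 → run D
t=4: queue=[A,H,D] q_used=0 → run A
t=5: queue=[A,H,D] q_used=1 → run A
t=6: queue=[H,D,A] q_used=0 → run H
t=7: queue=[H,D,A] q_used=1 → run H
t=8: queue=[D,A,H] q_used=0 → run D
t=9: queue=[D,A,H] q_used=1 → run D
t=10: queue=[A,H,D] q_used=0 → run A
t=11: queue=[A,H,D] q_used=1 → run A
t=12: queue=[H,D] q_used=0 → run H
t=13: queue=[H,D] q_used=1 → run H
t=14: queue=[D,H] q_used=0 → run D
t=15: queue=[D,H] q_used=1 → run D
t=16: queue=[H] q_used=0 → run H
t=17: queue=[H] q_used=1 → run H
t=18: queue=[H] q_used=0 → run H
t=19: queue=[H] q_used=1 → run H
t=20: (idle)
t=21: (idle)

context switches = 9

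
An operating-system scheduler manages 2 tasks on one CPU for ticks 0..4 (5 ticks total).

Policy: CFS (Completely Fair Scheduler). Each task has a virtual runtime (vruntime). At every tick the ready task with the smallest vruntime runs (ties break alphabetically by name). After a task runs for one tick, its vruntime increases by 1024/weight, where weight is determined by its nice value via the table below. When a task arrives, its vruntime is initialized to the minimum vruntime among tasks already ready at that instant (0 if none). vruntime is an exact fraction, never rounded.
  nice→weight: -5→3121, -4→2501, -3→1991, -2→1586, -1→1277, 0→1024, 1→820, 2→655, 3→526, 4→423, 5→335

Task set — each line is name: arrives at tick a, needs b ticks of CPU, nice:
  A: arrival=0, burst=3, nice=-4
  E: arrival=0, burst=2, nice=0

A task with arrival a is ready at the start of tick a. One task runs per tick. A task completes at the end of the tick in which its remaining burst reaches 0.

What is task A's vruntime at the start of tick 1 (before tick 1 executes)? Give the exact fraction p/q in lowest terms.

t=0: vr[A=0 E=0] → run A
t=1: vr[A=1024/2501 E=0] → run E
t=2: vr[A=1024/2501 E=1] → run A
t=3: vr[A=2048/2501 E=1] → run A
t=4: vr[E=1] → run E

vruntime(A, start of tick 1) = 1024/2501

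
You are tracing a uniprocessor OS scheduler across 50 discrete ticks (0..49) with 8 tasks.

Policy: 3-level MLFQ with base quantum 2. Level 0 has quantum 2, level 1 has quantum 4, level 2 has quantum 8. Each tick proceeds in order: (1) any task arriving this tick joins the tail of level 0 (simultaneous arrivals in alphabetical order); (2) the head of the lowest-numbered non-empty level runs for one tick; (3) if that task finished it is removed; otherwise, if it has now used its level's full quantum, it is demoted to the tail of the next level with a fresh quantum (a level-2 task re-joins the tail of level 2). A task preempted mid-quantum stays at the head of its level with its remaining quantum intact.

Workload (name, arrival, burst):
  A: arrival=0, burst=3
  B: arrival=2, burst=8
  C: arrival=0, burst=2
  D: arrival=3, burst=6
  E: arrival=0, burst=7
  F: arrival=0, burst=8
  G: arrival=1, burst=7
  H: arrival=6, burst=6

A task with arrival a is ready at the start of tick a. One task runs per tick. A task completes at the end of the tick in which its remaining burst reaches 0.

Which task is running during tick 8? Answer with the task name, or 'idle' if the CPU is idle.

t=0: L0/L1/L2 = ACEF/-/- → run A
t=1: L0/L1/L2 = ACEFG/-/- → run A
t=2: L0/L1/L2 = CEFGB/A/- → run C
t=3: L0/L1/L2 = CEFGBD/A/- → run C
t=4: L0/L1/L2 = EFGBD/A/- → run E
t=5: L0/L1/L2 = EFGBD/A/- → run E
t=6: L0/L1/L2 = FGBDH/AE/- → run F
t=7: L0/L1/L2 = FGBDH/AE/- → run F
t=8: L0/L1/L2 = GBDH/AEF/- → run G
t=9: L0/L1/L2 = GBDH/AEF/- → run G
t=10: L0/L1/L2 = BDH/AEFG/- → run B
t=11: L0/L1/L2 = BDH/AEFG/- → run B
t=12: L0/L1/L2 = DH/AEFGB/- → run D
t=13: L0/L1/L2 = DH/AEFGB/- → run D
t=14: L0/L1/L2 = H/AEFGBD/- → run H
t=15: L0/L1/L2 = H/AEFGBD/- → run H
t=16: L0/L1/L2 = -/AEFGBDH/- → run A
t=17: L0/L1/L2 = -/EFGBDH/- → run E
t=18: L0/L1/L2 = -/EFGBDH/- → run E
t=19: L0/L1/L2 = -/EFGBDH/- → run E
t=20: L0/L1/L2 = -/EFGBDH/- → run E
t=21: L0/L1/L2 = -/FGBDH/E → run F
t=22: L0/L1/L2 = -/FGBDH/E → run F
t=23: L0/L1/L2 = -/FGBDH/E → run F
t=24: L0/L1/L2 = -/FGBDH/E → run F
t=25: L0/L1/L2 = -/GBDH/EF → run G
t=26: L0/L1/L2 = -/GBDH/EF → run G
t=27: L0/L1/L2 = -/GBDH/EF → run G
t=28: L0/L1/L2 = -/GBDH/EF → run G
t=29: L0/L1/L2 = -/BDH/EFG → run B
t=30: L0/L1/L2 = -/BDH/EFG → run B
t=31: L0/L1/L2 = -/BDH/EFG → run B
t=32: L0/L1/L2 = -/BDH/EFG → run B
t=33: L0/L1/L2 = -/DH/EFGB → run D
t=34: L0/L1/L2 = -/DH/EFGB → run D
t=35: L0/L1/L2 = -/DH/EFGB → run D
t=36: L0/L1/L2 = -/DH/EFGB → run D
t=37: L0/L1/L2 = -/H/EFGB → run H
t=38: L0/L1/L2 = -/H/EFGB → run H
t=39: L0/L1/L2 = -/H/EFGB → run H
t=40: L0/L1/L2 = -/H/EFGB → run H
t=41: L0/L1/L2 = -/-/EFGB → run E
t=42: L0/L1/L2 = -/-/FGB → run F
t=43: L0/L1/L2 = -/-/FGB → run F
t=44: L0/L1/L2 = -/-/GB → run G
t=45: L0/L1/L2 = -/-/B → run B
t=46: L0/L1/L2 = -/-/B → run B
t=47: (idle)
t=48: (idle)
t=49: (idle)

running at tick 8 = G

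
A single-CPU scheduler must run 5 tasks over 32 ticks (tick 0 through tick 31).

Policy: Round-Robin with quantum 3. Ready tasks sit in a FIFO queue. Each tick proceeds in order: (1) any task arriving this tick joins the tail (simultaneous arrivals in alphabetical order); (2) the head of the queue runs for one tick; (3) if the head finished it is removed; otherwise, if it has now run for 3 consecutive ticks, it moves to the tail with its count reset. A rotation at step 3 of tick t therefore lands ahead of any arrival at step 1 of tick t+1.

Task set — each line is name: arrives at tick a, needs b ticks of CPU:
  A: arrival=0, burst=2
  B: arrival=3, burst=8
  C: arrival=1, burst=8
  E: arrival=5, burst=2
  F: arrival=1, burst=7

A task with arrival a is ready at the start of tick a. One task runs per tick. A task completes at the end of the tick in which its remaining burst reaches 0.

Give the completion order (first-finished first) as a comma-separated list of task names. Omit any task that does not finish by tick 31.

t=0: queue=[A] q_used=0 → run A
t=1: queue=[A,C,F] q_used=1 → run A
t=2: queue=[C,F] q_used=0 → run C
t=3: queue=[C,F,B] q_used=1 → run C
t=4: queue=[C,F,B] q_used=2 → run C
t=5: queue=[F,B,C,E] q_used=0 → run F
t=6: queue=[F,B,C,E] q_used=1 → run F
t=7: queue=[F,B,C,E] q_used=2 → run F
t=8: queue=[B,C,E,F] q_used=0 → run B
t=9: queue=[B,C,E,F] q_used=1 → run B
t=10: queue=[B,C,E,F] q_used=2 → run B
t=11: queue=[C,E,F,B] q_used=0 → run C
t=12: queue=[C,E,F,B] q_used=1 → run C
t=13: queue=[C,E,F,B] q_used=2 → run C
t=14: queue=[E,F,B,C] q_used=0 → run E
t=15: queue=[E,F,B,C] q_used=1 → run E
t=16: queue=[F,B,C] q_used=0 → run F
t=17: queue=[F,B,C] q_used=1 → run F
t=18: queue=[F,B,C] q_used=2 → run F
t=19: queue=[B,C,F] q_used=0 → run B
t=20: queue=[B,C,F] q_used=1 → run B
t=21: queue=[B,C,F] q_used=2 → run B
t=22: queue=[C,F,B] q_used=0 → run C
t=23: queue=[C,F,B] q_used=1 → run C
t=24: queue=[F,B] q_used=0 → run F
t=25: queue=[B] q_used=0 → run B
t=26: queue=[B] q_used=1 → run B
t=27: (idle)
t=28: (idle)
t=29: (idle)
t=30: (idle)
t=31: (idle)

completion order = A, E, C, F, B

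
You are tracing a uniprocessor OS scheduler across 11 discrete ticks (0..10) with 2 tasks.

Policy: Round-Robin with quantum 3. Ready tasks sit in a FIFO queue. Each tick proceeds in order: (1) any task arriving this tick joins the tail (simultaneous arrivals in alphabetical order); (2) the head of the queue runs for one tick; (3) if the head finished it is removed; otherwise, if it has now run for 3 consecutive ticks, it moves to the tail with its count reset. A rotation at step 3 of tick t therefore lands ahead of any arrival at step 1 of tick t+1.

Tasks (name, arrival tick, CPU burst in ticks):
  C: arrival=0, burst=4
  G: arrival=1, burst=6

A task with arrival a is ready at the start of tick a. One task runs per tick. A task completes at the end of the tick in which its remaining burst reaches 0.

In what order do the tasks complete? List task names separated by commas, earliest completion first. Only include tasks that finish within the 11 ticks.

completion order = C, G

t=0: queue=[C] q_used=0 → run C
t=1: queue=[C,G] q_used=1 → run C
t=2: queue=[C,G] q_used=2 → run C
t=3: queue=[G,C] q_used=0 → run G
t=4: queue=[G,C] q_used=1 → run G
t=5: queue=[G,C] q_used=2 → run G
t=6: queue=[C,G] q_used=0 → run C
t=7: queue=[G] q_used=0 → run G
t=8: queue=[G] q_used=1 → run G
t=9: queue=[G] q_used=2 → run G
t=10: (idle)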